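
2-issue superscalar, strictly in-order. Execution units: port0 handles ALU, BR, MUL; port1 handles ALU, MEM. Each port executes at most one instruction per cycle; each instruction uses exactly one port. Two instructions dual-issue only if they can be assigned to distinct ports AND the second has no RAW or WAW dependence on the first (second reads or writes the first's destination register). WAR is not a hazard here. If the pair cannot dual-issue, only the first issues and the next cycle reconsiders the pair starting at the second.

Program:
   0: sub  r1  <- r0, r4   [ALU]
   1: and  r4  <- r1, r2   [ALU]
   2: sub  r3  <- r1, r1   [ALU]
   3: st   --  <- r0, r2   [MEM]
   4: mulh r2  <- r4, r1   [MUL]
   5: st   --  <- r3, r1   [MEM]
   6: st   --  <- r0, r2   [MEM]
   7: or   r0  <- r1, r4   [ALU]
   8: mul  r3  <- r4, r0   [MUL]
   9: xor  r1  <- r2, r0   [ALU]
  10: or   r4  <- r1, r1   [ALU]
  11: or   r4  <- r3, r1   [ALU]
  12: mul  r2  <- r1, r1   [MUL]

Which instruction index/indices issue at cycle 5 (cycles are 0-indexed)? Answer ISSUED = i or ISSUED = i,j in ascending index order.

ISSUED = 8,9

  cy0 -> i0 (sub.ALU) RAW r1
  cy1 -> i1/i2 (and.ALU/sub.ALU) dual
  cy2 -> i3/i4 (st.MEM/mulh.MUL) dual
  cy3 -> i5 (st.MEM) no-port MEM/MEM
  cy4 -> i6/i7 (st.MEM/or.ALU) dual
  cy5 -> i8/i9 (mul.MUL/xor.ALU) dual
  cy6 -> i10 (or.ALU) WAW r4
  cy7 -> i11/i12 (or.ALU/mul.MUL) dual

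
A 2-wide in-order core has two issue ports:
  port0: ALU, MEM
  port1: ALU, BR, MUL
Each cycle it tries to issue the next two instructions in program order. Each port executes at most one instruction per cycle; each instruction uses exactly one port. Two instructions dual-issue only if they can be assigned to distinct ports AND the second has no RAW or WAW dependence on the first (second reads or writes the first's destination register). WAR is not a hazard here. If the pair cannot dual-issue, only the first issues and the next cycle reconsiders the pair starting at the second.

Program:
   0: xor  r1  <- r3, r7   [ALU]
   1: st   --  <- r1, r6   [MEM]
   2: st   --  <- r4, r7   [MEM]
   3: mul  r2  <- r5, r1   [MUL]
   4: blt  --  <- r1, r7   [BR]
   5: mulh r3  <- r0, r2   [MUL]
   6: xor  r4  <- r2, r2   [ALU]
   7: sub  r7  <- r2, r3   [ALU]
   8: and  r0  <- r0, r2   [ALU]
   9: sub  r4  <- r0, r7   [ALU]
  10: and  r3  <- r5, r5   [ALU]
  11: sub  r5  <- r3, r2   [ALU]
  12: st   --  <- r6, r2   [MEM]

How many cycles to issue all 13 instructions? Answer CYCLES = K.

CYCLES = 8

#0 head=0: xor i0 RAW r1
#1 head=1: st i1 no-port MEM/MEM
#2 head=2: st;mul i2/i3 dual
#3 head=4: blt i4 no-port BR/MUL
#4 head=5: mulh;xor i5/i6 dual
#5 head=7: sub;and i7/i8 dual
#6 head=9: sub;and i9/i10 dual
#7 head=11: sub;st i11/i12 dual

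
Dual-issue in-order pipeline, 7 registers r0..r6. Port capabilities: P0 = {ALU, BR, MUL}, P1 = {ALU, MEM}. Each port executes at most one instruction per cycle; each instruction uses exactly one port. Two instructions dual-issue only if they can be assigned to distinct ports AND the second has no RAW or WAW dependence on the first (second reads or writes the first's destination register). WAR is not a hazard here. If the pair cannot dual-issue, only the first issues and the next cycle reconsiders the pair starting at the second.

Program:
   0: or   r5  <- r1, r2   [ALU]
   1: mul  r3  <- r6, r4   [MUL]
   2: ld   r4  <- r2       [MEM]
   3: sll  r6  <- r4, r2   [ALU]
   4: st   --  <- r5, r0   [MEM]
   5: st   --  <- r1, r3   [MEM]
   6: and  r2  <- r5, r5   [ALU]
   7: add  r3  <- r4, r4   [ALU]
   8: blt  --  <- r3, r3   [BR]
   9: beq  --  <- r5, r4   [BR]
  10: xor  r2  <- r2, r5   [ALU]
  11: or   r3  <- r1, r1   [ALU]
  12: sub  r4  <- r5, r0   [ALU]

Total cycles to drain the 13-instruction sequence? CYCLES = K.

CYCLES = 8

0. or.ALU;mul.MUL @i0/i1  | pair
1. ld.MEM @i2  | RAW r4
2. sll.ALU;st.MEM @i3/i4  | pair
3. st.MEM;and.ALU @i5/i6  | pair
4. add.ALU @i7  | RAW r3
5. blt.BR @i8  | no-port BR/BR
6. beq.BR;xor.ALU @i9/i10  | pair
7. or.ALU;sub.ALU @i11/i12  | pair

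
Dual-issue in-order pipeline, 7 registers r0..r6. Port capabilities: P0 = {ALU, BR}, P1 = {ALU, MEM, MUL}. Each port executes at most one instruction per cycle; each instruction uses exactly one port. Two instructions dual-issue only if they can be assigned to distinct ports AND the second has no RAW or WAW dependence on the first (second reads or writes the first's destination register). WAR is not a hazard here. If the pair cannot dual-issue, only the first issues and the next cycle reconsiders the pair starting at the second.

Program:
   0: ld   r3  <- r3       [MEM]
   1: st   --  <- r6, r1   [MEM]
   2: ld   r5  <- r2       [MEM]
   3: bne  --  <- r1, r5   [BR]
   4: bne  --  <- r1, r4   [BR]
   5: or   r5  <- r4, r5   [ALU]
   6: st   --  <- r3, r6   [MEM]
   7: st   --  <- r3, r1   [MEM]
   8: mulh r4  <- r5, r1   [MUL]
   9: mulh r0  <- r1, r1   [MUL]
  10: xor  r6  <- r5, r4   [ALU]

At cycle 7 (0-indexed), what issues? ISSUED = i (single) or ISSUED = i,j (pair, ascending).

ISSUED = 8

t=0 i0:ld.MEM ; no-port MEM/MEM
t=1 i1:st.MEM ; no-port MEM/MEM
t=2 i2:ld.MEM ; RAW r5
t=3 i3:bne.BR ; no-port BR/BR
t=4 i4+i5:bne.BR;or.ALU ; dual
t=5 i6:st.MEM ; no-port MEM/MEM
t=6 i7:st.MEM ; no-port MEM/MUL
t=7 i8:mulh.MUL ; no-port MUL/MUL
t=8 i9+i10:mulh.MUL;xor.ALU ; dual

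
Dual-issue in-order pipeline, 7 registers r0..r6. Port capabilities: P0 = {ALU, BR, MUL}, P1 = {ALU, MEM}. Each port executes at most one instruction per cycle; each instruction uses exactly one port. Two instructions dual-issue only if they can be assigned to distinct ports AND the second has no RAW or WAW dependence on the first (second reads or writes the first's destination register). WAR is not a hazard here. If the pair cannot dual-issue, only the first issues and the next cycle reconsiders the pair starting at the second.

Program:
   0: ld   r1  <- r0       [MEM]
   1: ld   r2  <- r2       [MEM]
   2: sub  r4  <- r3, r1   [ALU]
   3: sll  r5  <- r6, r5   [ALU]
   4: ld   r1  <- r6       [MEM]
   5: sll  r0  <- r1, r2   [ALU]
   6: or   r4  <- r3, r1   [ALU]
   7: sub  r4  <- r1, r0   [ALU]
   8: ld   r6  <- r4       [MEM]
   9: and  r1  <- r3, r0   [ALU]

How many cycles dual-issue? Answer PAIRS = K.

PAIRS = 4

0. ld @i0  | no-port MEM/MEM
1. ld+sub @i1+i2  | 2-wide
2. sll+ld @i3+i4  | 2-wide
3. sll+or @i5+i6  | 2-wide
4. sub @i7  | RAW r4
5. ld+and @i8+i9  | 2-wide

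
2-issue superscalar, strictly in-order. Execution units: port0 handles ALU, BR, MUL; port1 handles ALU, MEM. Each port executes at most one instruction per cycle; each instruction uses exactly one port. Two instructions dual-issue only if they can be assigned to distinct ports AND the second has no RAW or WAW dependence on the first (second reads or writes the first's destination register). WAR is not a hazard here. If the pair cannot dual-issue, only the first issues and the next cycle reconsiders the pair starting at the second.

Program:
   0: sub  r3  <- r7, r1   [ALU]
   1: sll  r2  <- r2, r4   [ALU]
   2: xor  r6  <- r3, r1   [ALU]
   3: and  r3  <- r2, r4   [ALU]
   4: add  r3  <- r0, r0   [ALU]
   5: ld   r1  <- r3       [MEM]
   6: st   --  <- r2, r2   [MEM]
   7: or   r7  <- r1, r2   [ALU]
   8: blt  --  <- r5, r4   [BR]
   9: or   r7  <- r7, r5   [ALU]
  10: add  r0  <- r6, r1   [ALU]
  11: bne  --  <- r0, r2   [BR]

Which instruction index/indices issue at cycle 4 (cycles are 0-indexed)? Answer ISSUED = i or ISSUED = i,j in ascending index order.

c0: i0+i1 sub.ALU/sll.ALU  dual
c1: i2+i3 xor.ALU/and.ALU  dual
c2: i4 add.ALU  RAW r3
c3: i5 ld.MEM  no-port MEM/MEM
c4: i6+i7 st.MEM/or.ALU  dual
c5: i8+i9 blt.BR/or.ALU  dual
c6: i10 add.ALU  RAW r0
c7: i11 bne.BR  tail

ISSUED = 6,7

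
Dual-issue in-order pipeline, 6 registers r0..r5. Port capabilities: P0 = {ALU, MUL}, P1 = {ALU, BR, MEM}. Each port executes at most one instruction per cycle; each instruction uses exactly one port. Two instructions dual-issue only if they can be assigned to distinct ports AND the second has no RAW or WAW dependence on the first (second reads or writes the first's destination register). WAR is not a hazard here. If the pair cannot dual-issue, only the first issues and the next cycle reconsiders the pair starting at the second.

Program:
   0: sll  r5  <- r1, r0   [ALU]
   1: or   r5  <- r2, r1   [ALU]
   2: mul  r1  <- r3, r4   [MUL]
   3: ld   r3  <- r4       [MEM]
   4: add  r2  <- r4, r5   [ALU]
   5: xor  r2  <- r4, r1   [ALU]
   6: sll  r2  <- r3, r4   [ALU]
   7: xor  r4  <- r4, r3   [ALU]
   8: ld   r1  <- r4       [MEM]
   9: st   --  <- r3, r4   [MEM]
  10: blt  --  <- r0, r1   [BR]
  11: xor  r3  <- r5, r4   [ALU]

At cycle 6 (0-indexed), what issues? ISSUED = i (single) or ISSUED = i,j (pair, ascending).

ISSUED = 9

  cy0 -> i0 (sll) WAW r5
  cy1 -> i1,i2 (or;mul) pair
  cy2 -> i3,i4 (ld;add) pair
  cy3 -> i5 (xor) WAW r2
  cy4 -> i6,i7 (sll;xor) pair
  cy5 -> i8 (ld) no-port MEM/MEM
  cy6 -> i9 (st) no-port MEM/BR
  cy7 -> i10,i11 (blt;xor) pair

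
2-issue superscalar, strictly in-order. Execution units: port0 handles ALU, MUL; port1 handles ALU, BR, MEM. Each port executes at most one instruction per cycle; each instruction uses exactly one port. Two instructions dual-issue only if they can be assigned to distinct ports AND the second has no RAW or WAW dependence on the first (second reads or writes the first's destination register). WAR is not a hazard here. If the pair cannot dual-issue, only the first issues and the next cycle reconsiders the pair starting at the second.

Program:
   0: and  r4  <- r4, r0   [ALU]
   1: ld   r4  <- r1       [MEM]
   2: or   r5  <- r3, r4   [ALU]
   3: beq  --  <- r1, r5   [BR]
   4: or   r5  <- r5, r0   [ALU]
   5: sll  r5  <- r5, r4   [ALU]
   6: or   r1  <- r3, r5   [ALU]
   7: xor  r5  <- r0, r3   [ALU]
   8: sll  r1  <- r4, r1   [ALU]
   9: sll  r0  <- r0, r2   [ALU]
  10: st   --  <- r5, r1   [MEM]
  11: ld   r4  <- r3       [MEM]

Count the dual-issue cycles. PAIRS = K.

PAIRS = 3

c0: i0 and  WAW r4
c1: i1 ld  RAW r4
c2: i2 or  RAW r5
c3: i3,i4 beq;or  pair
c4: i5 sll  RAW r5
c5: i6,i7 or;xor  pair
c6: i8,i9 sll;sll  pair
c7: i10 st  no-port MEM/MEM
c8: i11 ld  tail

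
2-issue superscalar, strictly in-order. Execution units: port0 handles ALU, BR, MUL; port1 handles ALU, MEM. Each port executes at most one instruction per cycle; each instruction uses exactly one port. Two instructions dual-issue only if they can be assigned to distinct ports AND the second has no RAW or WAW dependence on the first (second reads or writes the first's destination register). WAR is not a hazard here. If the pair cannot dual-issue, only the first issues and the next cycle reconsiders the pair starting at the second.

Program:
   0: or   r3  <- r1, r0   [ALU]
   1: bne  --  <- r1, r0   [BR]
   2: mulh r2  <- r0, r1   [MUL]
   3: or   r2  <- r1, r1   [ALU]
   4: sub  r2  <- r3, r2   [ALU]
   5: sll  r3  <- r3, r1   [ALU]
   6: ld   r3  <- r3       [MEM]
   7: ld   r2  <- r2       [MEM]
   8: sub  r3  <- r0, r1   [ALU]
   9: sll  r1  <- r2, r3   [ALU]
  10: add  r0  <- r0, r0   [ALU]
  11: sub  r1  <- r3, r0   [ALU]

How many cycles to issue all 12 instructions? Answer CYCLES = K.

c0: i0,i1 or/bne  pair
c1: i2 mulh  WAW r2
c2: i3 or  RAW+WAW r2
c3: i4,i5 sub/sll  pair
c4: i6 ld  no-port MEM/MEM
c5: i7,i8 ld/sub  pair
c6: i9,i10 sll/add  pair
c7: i11 sub  tail

CYCLES = 8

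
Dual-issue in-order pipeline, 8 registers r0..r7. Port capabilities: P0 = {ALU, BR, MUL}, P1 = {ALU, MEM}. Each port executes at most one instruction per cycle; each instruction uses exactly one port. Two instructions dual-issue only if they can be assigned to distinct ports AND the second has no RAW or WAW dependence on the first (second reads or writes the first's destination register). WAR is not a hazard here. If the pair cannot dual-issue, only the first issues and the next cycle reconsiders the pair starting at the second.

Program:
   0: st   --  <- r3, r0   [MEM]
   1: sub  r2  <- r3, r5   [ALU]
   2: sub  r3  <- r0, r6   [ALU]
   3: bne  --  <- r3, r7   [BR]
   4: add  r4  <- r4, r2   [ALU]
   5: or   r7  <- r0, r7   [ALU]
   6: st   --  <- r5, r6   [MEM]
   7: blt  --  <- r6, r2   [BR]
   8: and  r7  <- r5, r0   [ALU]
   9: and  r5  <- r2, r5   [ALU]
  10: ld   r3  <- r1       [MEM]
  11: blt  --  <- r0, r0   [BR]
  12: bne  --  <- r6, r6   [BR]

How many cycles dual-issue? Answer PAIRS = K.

PAIRS = 5

#0 head=0: st.MEM sub.ALU i0&i1 2-wide
#1 head=2: sub.ALU i2 RAW r3
#2 head=3: bne.BR add.ALU i3&i4 2-wide
#3 head=5: or.ALU st.MEM i5&i6 2-wide
#4 head=7: blt.BR and.ALU i7&i8 2-wide
#5 head=9: and.ALU ld.MEM i9&i10 2-wide
#6 head=11: blt.BR i11 no-port BR/BR
#7 head=12: bne.BR i12 tail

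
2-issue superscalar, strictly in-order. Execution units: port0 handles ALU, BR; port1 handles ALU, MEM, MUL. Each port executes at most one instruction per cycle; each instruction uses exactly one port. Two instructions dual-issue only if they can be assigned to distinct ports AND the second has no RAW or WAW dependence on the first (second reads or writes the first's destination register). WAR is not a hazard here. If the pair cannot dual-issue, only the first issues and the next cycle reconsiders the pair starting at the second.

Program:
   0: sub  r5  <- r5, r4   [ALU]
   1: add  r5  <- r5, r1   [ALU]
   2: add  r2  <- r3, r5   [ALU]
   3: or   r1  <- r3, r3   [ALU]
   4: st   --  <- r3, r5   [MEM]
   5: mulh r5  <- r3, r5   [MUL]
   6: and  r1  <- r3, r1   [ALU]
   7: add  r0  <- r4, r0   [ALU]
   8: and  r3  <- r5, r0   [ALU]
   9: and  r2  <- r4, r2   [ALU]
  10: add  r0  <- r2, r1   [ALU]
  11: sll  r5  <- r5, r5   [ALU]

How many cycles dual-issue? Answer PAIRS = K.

t=0 i0:sub.ALU ; RAW+WAW r5
t=1 i1:add.ALU ; RAW r5
t=2 i2,i3:add.ALU or.ALU ; dual
t=3 i4:st.MEM ; no-port MEM/MUL
t=4 i5,i6:mulh.MUL and.ALU ; dual
t=5 i7:add.ALU ; RAW r0
t=6 i8,i9:and.ALU and.ALU ; dual
t=7 i10,i11:add.ALU sll.ALU ; dual

PAIRS = 4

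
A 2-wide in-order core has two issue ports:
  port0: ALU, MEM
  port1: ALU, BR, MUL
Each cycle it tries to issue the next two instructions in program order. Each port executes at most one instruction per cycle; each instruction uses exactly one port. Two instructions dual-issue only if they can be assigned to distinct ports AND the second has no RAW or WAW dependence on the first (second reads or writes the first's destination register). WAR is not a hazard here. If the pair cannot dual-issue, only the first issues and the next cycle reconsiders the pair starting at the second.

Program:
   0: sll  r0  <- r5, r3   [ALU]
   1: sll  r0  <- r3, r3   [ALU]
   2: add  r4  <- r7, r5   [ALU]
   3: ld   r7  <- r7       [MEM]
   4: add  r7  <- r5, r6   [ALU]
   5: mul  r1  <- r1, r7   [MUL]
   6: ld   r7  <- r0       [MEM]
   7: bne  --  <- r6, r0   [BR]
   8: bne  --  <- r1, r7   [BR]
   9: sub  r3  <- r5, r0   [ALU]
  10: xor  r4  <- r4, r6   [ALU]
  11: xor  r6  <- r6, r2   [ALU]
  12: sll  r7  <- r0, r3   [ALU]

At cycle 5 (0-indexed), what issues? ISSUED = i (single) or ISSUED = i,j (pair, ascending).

  cy0 -> i0 (sll.ALU) WAW r0
  cy1 -> i1,i2 (sll.ALU+add.ALU) pair
  cy2 -> i3 (ld.MEM) WAW r7
  cy3 -> i4 (add.ALU) RAW r7
  cy4 -> i5,i6 (mul.MUL+ld.MEM) pair
  cy5 -> i7 (bne.BR) no-port BR/BR
  cy6 -> i8,i9 (bne.BR+sub.ALU) pair
  cy7 -> i10,i11 (xor.ALU+xor.ALU) pair
  cy8 -> i12 (sll.ALU) tail

ISSUED = 7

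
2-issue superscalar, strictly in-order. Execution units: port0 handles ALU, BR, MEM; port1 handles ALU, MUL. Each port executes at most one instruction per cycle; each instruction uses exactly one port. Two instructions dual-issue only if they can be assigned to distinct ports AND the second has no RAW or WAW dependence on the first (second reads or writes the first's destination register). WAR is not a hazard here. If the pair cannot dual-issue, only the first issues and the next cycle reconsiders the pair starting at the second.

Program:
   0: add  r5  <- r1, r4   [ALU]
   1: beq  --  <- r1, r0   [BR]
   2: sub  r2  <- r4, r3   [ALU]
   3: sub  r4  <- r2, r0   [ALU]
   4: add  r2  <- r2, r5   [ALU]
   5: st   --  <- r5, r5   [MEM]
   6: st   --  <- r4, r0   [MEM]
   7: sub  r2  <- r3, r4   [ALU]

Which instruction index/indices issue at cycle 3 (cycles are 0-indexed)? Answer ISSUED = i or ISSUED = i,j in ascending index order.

t=0 i0&i1:add.ALU;beq.BR ; 2-wide
t=1 i2:sub.ALU ; RAW r2
t=2 i3&i4:sub.ALU;add.ALU ; 2-wide
t=3 i5:st.MEM ; no-port MEM/MEM
t=4 i6&i7:st.MEM;sub.ALU ; 2-wide

ISSUED = 5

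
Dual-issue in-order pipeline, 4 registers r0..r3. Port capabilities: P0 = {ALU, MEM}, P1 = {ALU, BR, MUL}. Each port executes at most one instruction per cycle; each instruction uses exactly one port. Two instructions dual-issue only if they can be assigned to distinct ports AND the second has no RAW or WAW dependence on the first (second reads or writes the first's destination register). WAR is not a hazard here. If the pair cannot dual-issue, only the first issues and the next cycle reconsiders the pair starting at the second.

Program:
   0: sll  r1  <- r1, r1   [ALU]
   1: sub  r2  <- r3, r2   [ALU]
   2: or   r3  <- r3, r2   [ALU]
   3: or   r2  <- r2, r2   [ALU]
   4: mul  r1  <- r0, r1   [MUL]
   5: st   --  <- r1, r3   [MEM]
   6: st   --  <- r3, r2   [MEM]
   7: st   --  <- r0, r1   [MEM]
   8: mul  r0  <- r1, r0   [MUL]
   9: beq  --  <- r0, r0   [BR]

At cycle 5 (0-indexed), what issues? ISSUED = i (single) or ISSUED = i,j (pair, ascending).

c0: i0&i1 sll.ALU+sub.ALU  pair
c1: i2&i3 or.ALU+or.ALU  pair
c2: i4 mul.MUL  RAW r1
c3: i5 st.MEM  no-port MEM/MEM
c4: i6 st.MEM  no-port MEM/MEM
c5: i7&i8 st.MEM+mul.MUL  pair
c6: i9 beq.BR  tail

ISSUED = 7,8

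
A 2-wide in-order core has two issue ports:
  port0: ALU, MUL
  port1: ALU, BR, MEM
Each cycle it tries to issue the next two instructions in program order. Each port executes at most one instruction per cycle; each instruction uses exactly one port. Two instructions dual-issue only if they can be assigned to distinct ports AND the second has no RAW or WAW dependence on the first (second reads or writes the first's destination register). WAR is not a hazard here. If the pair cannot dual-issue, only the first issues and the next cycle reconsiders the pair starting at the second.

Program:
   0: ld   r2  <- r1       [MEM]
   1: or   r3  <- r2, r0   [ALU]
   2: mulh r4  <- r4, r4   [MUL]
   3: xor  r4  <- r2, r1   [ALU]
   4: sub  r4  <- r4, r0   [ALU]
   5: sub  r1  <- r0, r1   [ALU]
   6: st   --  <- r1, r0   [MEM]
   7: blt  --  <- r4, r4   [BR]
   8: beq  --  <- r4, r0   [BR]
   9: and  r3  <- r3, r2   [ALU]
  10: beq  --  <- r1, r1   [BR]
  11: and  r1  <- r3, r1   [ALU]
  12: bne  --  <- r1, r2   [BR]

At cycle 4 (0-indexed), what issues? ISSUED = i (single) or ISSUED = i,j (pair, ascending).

ISSUED = 6

  cy0 -> i0 (ld) RAW r2
  cy1 -> i1&i2 (or+mulh) pair
  cy2 -> i3 (xor) RAW+WAW r4
  cy3 -> i4&i5 (sub+sub) pair
  cy4 -> i6 (st) no-port MEM/BR
  cy5 -> i7 (blt) no-port BR/BR
  cy6 -> i8&i9 (beq+and) pair
  cy7 -> i10&i11 (beq+and) pair
  cy8 -> i12 (bne) tail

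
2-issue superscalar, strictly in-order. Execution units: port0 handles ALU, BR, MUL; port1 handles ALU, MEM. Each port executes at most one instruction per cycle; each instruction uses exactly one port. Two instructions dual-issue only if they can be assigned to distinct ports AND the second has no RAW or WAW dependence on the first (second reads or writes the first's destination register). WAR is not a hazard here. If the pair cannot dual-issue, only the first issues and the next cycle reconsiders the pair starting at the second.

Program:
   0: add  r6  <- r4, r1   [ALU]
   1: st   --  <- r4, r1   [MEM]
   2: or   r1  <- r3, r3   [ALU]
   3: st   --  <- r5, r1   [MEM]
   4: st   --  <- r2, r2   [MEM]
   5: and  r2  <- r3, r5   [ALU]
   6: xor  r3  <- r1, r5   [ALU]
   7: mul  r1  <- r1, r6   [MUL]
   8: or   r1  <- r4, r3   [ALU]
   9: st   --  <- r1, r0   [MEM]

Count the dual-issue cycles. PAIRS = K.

PAIRS = 3

c0: i0&i1 add.ALU+st.MEM  dual
c1: i2 or.ALU  RAW r1
c2: i3 st.MEM  no-port MEM/MEM
c3: i4&i5 st.MEM+and.ALU  dual
c4: i6&i7 xor.ALU+mul.MUL  dual
c5: i8 or.ALU  RAW r1
c6: i9 st.MEM  tail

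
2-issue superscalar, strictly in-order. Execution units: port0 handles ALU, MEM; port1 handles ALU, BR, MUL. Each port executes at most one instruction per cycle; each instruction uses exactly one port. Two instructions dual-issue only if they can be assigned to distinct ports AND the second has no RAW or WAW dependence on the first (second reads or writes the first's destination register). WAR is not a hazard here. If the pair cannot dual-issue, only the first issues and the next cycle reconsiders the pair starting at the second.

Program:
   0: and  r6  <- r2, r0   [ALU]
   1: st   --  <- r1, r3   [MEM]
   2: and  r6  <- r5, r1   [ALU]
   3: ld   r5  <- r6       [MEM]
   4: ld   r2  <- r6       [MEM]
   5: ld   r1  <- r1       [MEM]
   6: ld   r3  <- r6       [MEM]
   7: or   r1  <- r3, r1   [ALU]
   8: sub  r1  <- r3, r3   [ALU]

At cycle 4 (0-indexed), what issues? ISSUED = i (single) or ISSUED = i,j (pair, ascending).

[0] i0,i1  and.ALU st.MEM  -- pair
[1] i2  and.ALU  -- RAW r6
[2] i3  ld.MEM  -- no-port MEM/MEM
[3] i4  ld.MEM  -- no-port MEM/MEM
[4] i5  ld.MEM  -- no-port MEM/MEM
[5] i6  ld.MEM  -- RAW r3
[6] i7  or.ALU  -- WAW r1
[7] i8  sub.ALU  -- tail

ISSUED = 5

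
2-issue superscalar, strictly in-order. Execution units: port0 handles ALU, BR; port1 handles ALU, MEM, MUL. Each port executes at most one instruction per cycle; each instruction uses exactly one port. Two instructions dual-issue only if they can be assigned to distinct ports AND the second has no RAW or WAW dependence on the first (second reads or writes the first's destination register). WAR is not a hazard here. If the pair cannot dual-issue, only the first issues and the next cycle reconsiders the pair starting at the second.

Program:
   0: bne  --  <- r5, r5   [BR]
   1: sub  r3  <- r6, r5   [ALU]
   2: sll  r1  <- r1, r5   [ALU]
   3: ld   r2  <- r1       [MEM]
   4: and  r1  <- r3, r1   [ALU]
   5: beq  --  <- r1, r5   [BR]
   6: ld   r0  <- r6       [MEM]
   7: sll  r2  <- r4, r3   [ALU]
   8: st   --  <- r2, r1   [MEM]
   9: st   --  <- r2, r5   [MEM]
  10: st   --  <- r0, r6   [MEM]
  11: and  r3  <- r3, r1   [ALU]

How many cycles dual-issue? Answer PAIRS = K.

#0 head=0: bne sub i0&i1 pair
#1 head=2: sll i2 RAW r1
#2 head=3: ld and i3&i4 pair
#3 head=5: beq ld i5&i6 pair
#4 head=7: sll i7 RAW r2
#5 head=8: st i8 no-port MEM/MEM
#6 head=9: st i9 no-port MEM/MEM
#7 head=10: st and i10&i11 pair

PAIRS = 4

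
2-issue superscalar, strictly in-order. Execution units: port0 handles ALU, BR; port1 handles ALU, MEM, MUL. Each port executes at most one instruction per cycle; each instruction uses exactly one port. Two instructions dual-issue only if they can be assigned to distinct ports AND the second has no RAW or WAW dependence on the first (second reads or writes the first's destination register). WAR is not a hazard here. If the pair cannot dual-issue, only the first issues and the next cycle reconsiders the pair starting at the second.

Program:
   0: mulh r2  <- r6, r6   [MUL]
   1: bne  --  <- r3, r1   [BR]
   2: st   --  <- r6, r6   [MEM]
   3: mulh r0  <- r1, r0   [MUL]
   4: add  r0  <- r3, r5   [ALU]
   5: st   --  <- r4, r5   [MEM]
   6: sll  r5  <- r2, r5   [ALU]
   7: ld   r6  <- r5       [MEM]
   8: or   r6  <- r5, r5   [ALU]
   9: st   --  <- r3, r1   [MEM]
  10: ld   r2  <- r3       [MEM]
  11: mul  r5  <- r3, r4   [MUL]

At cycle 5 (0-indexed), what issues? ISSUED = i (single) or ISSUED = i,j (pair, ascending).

ISSUED = 7

t=0 i0,i1:mulh.MUL;bne.BR ; dual
t=1 i2:st.MEM ; no-port MEM/MUL
t=2 i3:mulh.MUL ; WAW r0
t=3 i4,i5:add.ALU;st.MEM ; dual
t=4 i6:sll.ALU ; RAW r5
t=5 i7:ld.MEM ; WAW r6
t=6 i8,i9:or.ALU;st.MEM ; dual
t=7 i10:ld.MEM ; no-port MEM/MUL
t=8 i11:mul.MUL ; tail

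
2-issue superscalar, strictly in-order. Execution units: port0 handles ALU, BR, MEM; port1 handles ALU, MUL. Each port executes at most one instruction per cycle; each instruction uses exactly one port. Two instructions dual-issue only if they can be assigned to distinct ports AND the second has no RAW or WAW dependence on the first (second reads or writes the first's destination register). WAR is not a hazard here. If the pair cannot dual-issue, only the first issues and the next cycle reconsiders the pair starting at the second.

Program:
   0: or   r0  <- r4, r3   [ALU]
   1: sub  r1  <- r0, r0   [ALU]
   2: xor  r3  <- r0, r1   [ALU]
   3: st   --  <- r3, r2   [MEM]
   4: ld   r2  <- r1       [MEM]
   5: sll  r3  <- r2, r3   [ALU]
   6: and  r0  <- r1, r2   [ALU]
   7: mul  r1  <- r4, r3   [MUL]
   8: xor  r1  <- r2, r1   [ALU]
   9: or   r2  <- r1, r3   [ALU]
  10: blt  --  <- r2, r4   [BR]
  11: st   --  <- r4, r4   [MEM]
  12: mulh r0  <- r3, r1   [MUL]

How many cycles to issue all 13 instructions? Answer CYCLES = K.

CYCLES = 11

t=0 i0:or ; RAW r0
t=1 i1:sub ; RAW r1
t=2 i2:xor ; RAW r3
t=3 i3:st ; no-port MEM/MEM
t=4 i4:ld ; RAW r2
t=5 i5/i6:sll/and ; pair
t=6 i7:mul ; RAW+WAW r1
t=7 i8:xor ; RAW r1
t=8 i9:or ; RAW r2
t=9 i10:blt ; no-port BR/MEM
t=10 i11/i12:st/mulh ; pair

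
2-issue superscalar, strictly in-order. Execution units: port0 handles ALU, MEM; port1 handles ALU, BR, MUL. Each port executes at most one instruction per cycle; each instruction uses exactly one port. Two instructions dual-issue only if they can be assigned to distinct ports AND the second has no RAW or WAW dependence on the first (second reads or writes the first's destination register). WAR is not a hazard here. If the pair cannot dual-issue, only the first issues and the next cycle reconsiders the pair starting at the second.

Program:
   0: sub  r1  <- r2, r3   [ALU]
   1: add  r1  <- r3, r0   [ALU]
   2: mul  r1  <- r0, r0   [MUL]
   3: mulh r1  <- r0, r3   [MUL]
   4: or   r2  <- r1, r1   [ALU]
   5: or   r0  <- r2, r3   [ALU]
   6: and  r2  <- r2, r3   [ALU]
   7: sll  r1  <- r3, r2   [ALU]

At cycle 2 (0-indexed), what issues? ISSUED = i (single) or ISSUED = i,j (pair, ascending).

#0 head=0: sub.ALU i0 WAW r1
#1 head=1: add.ALU i1 WAW r1
#2 head=2: mul.MUL i2 no-port MUL/MUL
#3 head=3: mulh.MUL i3 RAW r1
#4 head=4: or.ALU i4 RAW r2
#5 head=5: or.ALU;and.ALU i5/i6 2-wide
#6 head=7: sll.ALU i7 tail

ISSUED = 2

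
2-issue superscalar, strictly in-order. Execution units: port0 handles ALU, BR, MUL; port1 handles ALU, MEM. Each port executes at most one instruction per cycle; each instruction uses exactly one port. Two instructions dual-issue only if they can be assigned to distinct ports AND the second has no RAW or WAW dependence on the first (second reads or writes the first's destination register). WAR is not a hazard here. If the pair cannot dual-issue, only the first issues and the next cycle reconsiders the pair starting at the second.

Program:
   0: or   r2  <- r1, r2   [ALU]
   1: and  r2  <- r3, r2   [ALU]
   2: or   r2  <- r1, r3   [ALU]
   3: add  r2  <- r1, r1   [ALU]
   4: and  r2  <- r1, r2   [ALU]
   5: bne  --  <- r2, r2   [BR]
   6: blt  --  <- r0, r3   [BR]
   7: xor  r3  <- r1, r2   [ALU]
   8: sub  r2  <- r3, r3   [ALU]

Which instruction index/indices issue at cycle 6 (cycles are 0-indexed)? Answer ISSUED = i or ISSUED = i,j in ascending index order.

  cy0 -> i0 (or.ALU) RAW+WAW r2
  cy1 -> i1 (and.ALU) WAW r2
  cy2 -> i2 (or.ALU) WAW r2
  cy3 -> i3 (add.ALU) RAW+WAW r2
  cy4 -> i4 (and.ALU) RAW r2
  cy5 -> i5 (bne.BR) no-port BR/BR
  cy6 -> i6+i7 (blt.BR+xor.ALU) pair
  cy7 -> i8 (sub.ALU) tail

ISSUED = 6,7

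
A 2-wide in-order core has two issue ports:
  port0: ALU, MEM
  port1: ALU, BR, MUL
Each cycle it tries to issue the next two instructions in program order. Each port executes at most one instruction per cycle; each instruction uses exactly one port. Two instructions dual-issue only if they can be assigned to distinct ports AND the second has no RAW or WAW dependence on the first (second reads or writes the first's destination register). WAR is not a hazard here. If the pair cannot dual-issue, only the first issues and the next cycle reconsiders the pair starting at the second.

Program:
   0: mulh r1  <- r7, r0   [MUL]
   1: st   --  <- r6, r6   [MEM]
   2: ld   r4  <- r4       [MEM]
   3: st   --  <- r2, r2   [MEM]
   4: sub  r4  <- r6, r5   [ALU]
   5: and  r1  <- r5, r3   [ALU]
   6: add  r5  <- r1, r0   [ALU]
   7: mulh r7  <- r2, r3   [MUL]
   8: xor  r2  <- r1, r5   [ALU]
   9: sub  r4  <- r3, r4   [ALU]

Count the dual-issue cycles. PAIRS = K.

PAIRS = 4

0. mulh.MUL;st.MEM @i0&i1  | 2-wide
1. ld.MEM @i2  | no-port MEM/MEM
2. st.MEM;sub.ALU @i3&i4  | 2-wide
3. and.ALU @i5  | RAW r1
4. add.ALU;mulh.MUL @i6&i7  | 2-wide
5. xor.ALU;sub.ALU @i8&i9  | 2-wide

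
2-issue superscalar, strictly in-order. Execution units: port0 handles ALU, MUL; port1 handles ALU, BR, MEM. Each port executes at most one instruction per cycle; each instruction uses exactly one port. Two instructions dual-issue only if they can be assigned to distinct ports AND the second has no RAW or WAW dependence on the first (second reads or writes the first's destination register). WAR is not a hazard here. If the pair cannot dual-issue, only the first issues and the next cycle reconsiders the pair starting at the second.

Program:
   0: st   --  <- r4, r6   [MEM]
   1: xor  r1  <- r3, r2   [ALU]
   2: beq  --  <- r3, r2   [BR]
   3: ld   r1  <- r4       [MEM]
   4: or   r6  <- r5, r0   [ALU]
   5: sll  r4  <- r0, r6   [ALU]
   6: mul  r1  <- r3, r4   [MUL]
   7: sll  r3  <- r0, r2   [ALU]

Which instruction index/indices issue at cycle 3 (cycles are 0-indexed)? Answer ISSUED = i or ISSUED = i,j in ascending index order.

ISSUED = 5

c0: i0+i1 st/xor  2-wide
c1: i2 beq  no-port BR/MEM
c2: i3+i4 ld/or  2-wide
c3: i5 sll  RAW r4
c4: i6+i7 mul/sll  2-wide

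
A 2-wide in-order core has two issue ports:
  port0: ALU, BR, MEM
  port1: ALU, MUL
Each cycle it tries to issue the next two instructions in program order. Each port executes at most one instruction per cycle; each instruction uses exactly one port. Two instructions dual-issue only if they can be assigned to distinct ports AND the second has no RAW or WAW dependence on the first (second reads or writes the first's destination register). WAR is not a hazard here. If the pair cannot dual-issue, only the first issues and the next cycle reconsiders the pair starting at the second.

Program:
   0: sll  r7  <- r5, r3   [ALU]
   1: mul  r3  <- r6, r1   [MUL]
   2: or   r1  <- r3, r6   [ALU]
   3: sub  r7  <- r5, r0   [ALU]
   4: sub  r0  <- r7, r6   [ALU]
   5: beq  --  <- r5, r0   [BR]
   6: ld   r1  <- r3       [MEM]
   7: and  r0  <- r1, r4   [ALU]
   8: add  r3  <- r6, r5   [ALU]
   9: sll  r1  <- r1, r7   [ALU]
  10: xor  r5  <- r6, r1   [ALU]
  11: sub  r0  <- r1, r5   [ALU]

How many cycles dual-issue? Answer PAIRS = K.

PAIRS = 3

c0: i0/i1 sll.ALU mul.MUL  dual
c1: i2/i3 or.ALU sub.ALU  dual
c2: i4 sub.ALU  RAW r0
c3: i5 beq.BR  no-port BR/MEM
c4: i6 ld.MEM  RAW r1
c5: i7/i8 and.ALU add.ALU  dual
c6: i9 sll.ALU  RAW r1
c7: i10 xor.ALU  RAW r5
c8: i11 sub.ALU  tail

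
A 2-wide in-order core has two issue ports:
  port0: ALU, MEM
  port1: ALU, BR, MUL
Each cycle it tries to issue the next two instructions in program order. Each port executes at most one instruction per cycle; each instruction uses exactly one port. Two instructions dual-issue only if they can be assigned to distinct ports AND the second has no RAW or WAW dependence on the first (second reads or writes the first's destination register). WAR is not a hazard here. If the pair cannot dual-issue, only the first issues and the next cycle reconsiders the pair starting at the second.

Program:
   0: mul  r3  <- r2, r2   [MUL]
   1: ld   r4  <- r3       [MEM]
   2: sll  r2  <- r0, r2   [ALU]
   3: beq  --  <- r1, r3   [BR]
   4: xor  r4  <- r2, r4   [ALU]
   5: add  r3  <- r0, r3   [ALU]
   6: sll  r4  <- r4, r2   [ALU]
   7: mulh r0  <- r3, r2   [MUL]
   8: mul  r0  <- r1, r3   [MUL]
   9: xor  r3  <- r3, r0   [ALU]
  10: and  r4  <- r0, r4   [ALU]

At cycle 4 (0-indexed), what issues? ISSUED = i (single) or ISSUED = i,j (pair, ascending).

#0 head=0: mul i0 RAW r3
#1 head=1: ld+sll i1&i2 dual
#2 head=3: beq+xor i3&i4 dual
#3 head=5: add+sll i5&i6 dual
#4 head=7: mulh i7 no-port MUL/MUL
#5 head=8: mul i8 RAW r0
#6 head=9: xor+and i9&i10 dual

ISSUED = 7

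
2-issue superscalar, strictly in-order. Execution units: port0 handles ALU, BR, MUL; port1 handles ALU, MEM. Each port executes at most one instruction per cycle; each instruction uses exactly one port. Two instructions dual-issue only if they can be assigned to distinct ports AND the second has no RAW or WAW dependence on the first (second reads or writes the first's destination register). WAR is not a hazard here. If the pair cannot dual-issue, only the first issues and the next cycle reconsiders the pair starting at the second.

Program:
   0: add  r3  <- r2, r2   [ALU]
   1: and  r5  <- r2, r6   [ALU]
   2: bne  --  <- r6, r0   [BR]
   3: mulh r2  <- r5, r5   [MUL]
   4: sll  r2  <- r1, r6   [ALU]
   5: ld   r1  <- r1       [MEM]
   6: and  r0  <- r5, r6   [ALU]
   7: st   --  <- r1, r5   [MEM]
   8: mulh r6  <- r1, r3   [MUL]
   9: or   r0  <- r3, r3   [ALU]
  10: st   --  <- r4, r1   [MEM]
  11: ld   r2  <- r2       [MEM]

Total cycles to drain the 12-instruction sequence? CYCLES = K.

t=0 i0,i1:add;and ; pair
t=1 i2:bne ; no-port BR/MUL
t=2 i3:mulh ; WAW r2
t=3 i4,i5:sll;ld ; pair
t=4 i6,i7:and;st ; pair
t=5 i8,i9:mulh;or ; pair
t=6 i10:st ; no-port MEM/MEM
t=7 i11:ld ; tail

CYCLES = 8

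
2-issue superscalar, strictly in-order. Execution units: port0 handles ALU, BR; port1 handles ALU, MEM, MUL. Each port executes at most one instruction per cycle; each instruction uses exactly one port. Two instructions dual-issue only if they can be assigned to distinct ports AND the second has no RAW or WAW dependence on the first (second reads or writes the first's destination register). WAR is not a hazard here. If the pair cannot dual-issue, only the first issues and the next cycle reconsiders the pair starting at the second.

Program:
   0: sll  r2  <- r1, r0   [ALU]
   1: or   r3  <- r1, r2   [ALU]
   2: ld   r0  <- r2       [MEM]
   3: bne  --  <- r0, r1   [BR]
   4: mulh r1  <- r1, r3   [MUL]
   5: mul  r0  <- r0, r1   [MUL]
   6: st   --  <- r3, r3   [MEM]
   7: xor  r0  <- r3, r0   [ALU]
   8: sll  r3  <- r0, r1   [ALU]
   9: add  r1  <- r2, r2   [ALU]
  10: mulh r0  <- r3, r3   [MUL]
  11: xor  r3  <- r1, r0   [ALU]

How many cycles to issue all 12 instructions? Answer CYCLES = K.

  cy0 -> i0 (sll) RAW r2
  cy1 -> i1&i2 (or+ld) 2-wide
  cy2 -> i3&i4 (bne+mulh) 2-wide
  cy3 -> i5 (mul) no-port MUL/MEM
  cy4 -> i6&i7 (st+xor) 2-wide
  cy5 -> i8&i9 (sll+add) 2-wide
  cy6 -> i10 (mulh) RAW r0
  cy7 -> i11 (xor) tail

CYCLES = 8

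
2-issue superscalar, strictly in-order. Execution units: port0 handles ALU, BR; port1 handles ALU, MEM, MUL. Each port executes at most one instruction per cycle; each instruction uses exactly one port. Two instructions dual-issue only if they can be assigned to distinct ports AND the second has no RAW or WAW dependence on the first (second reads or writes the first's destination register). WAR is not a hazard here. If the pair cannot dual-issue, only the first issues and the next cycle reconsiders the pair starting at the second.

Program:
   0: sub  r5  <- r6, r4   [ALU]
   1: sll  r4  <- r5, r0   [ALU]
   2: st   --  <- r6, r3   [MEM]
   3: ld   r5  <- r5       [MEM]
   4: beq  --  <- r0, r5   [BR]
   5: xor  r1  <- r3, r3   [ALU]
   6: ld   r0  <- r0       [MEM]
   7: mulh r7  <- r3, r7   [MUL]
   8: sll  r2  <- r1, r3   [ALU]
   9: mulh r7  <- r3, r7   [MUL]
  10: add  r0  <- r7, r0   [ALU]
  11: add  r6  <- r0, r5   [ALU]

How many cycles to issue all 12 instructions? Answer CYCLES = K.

CYCLES = 9

c0: i0 sub.ALU  RAW r5
c1: i1+i2 sll.ALU+st.MEM  pair
c2: i3 ld.MEM  RAW r5
c3: i4+i5 beq.BR+xor.ALU  pair
c4: i6 ld.MEM  no-port MEM/MUL
c5: i7+i8 mulh.MUL+sll.ALU  pair
c6: i9 mulh.MUL  RAW r7
c7: i10 add.ALU  RAW r0
c8: i11 add.ALU  tail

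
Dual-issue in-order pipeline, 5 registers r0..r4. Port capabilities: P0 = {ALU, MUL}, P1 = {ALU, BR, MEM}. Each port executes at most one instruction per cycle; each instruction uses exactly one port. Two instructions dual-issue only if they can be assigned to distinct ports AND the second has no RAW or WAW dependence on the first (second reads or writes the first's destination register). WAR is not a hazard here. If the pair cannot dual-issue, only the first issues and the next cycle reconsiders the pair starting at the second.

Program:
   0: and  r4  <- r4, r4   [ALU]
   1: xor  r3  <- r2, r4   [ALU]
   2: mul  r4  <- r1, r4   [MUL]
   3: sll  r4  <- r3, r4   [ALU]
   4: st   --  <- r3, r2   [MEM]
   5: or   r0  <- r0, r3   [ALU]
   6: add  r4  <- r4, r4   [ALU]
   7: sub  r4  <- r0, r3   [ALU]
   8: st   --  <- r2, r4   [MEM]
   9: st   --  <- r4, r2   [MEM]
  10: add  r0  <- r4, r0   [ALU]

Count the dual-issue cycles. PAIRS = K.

PAIRS = 4

[0] i0  and.ALU  -- RAW r4
[1] i1,i2  xor.ALU;mul.MUL  -- dual
[2] i3,i4  sll.ALU;st.MEM  -- dual
[3] i5,i6  or.ALU;add.ALU  -- dual
[4] i7  sub.ALU  -- RAW r4
[5] i8  st.MEM  -- no-port MEM/MEM
[6] i9,i10  st.MEM;add.ALU  -- dual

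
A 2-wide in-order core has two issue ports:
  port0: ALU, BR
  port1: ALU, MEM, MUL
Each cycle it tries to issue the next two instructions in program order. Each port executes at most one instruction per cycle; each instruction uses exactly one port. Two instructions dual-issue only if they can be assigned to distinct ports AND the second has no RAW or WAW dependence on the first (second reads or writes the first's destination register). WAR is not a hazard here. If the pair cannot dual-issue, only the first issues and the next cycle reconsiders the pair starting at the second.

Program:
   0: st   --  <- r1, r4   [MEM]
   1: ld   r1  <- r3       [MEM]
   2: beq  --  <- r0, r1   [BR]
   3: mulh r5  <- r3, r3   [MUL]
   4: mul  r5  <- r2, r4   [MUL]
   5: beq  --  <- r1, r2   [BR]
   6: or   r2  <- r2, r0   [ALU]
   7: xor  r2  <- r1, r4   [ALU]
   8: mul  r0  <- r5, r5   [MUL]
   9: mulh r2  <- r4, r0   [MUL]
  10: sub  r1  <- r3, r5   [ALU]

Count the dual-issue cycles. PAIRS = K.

c0: i0 st  no-port MEM/MEM
c1: i1 ld  RAW r1
c2: i2+i3 beq/mulh  dual
c3: i4+i5 mul/beq  dual
c4: i6 or  WAW r2
c5: i7+i8 xor/mul  dual
c6: i9+i10 mulh/sub  dual

PAIRS = 4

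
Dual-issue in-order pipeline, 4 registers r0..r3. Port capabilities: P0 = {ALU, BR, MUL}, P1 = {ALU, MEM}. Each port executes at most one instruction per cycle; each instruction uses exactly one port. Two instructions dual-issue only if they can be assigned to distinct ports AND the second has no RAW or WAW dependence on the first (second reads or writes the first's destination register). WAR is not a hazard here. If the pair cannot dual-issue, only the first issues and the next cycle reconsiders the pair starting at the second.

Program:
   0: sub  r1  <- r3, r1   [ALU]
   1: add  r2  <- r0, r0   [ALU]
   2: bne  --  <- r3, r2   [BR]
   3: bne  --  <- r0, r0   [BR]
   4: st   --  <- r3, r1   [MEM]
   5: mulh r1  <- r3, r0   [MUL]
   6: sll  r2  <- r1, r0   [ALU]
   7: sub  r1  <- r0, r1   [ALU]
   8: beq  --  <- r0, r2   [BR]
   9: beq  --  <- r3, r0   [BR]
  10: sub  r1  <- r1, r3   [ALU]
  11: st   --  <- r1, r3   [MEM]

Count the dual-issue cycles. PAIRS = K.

PAIRS = 4

#0 head=0: sub.ALU/add.ALU i0+i1 pair
#1 head=2: bne.BR i2 no-port BR/BR
#2 head=3: bne.BR/st.MEM i3+i4 pair
#3 head=5: mulh.MUL i5 RAW r1
#4 head=6: sll.ALU/sub.ALU i6+i7 pair
#5 head=8: beq.BR i8 no-port BR/BR
#6 head=9: beq.BR/sub.ALU i9+i10 pair
#7 head=11: st.MEM i11 tail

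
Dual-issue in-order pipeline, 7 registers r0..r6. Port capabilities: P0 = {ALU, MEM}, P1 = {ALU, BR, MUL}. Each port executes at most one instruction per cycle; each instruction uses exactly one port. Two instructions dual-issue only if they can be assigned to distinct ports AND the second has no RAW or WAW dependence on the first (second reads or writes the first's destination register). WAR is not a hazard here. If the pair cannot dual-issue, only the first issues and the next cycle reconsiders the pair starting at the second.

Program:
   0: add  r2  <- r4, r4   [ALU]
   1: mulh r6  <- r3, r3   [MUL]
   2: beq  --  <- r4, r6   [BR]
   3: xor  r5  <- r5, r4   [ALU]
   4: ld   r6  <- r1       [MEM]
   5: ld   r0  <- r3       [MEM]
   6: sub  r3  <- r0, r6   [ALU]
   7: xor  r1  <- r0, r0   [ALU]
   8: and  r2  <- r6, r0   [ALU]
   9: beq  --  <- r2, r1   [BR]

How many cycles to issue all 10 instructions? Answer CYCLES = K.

CYCLES = 7

t=0 i0,i1:add.ALU mulh.MUL ; pair
t=1 i2,i3:beq.BR xor.ALU ; pair
t=2 i4:ld.MEM ; no-port MEM/MEM
t=3 i5:ld.MEM ; RAW r0
t=4 i6,i7:sub.ALU xor.ALU ; pair
t=5 i8:and.ALU ; RAW r2
t=6 i9:beq.BR ; tail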